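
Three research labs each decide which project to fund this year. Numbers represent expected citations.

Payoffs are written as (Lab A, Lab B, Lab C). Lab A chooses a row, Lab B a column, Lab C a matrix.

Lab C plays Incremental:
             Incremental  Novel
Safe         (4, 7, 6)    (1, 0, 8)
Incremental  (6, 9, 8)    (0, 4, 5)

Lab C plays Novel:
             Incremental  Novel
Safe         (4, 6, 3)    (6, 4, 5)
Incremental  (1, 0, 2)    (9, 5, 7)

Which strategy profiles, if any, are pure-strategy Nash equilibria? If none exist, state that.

The pure Nash equilibria are (Incremental, Incremental, Incremental), (Incremental, Novel, Novel).

For each player, find the best response to each opponent profile; mutual best responses are the pure NE.
Lab A against (Incremental, Incremental): payoffs 4, 6 → best response Incremental.
Lab A against (Incremental, Novel): payoffs 4, 1 → best response Safe.
Lab A against (Novel, Incremental): payoffs 1, 0 → best response Safe.
Lab A against (Novel, Novel): payoffs 6, 9 → best response Incremental.
Lab B against (Safe, Incremental): payoffs 7, 0 → best response Incremental.
Lab B against (Safe, Novel): payoffs 6, 4 → best response Incremental.
Lab B against (Incremental, Incremental): payoffs 9, 4 → best response Incremental.
Lab B against (Incremental, Novel): payoffs 0, 5 → best response Novel.
Lab C against (Safe, Incremental): payoffs 6, 3 → best response Incremental.
Lab C against (Safe, Novel): payoffs 8, 5 → best response Incremental.
Lab C against (Incremental, Incremental): payoffs 8, 2 → best response Incremental.
Lab C against (Incremental, Novel): payoffs 5, 7 → best response Novel.
Mutual best responses: (Incremental, Incremental, Incremental); (Incremental, Novel, Novel).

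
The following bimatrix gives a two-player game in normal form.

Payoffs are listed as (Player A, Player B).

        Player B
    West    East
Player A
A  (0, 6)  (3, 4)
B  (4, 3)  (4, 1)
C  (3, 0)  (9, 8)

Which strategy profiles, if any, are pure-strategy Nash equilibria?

For each strategy profile, look for a profitable unilateral deviation.
(A, West): Player A can switch to B (0 → 4). Not NE.
(A, East): Player A can switch to B (3 → 4). Not NE.
(B, West): Player A gets 4, best alternative 3; Player B gets 3, best alternative 1. No profitable deviation — NE.
(B, East): Player A can switch to C (4 → 9). Not NE.
(C, West): Player A can switch to B (3 → 4). Not NE.
(C, East): Player A gets 9, best alternative 4; Player B gets 8, best alternative 0. No profitable deviation — NE.

The pure Nash equilibria are (B, West); (C, East).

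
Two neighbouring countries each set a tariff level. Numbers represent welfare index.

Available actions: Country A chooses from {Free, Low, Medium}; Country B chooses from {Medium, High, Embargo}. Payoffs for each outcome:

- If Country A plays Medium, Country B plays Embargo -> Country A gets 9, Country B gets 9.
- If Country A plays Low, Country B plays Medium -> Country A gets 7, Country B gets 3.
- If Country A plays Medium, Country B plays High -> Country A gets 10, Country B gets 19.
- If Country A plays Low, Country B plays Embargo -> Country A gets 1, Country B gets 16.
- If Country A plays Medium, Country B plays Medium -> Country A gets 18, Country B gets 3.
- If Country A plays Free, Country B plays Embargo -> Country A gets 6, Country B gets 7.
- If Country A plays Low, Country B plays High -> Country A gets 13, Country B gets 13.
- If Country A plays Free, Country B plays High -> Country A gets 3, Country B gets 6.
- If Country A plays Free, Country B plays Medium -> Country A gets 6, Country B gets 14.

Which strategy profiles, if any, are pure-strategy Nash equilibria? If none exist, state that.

(Free, Medium): Country A can switch to Low (6 → 7). Not NE.
(Free, High): Country A can switch to Low (3 → 13). Not NE.
(Free, Embargo): Country A can switch to Medium (6 → 9). Not NE.
(Low, Medium): Country A can switch to Medium (7 → 18). Not NE.
(Low, High): Country B can switch to Embargo (13 → 16). Not NE.
(Low, Embargo): Country A can switch to Free (1 → 6). Not NE.
(The remaining 3 profiles each have a profitable deviation by the same check.)

There is no pure-strategy Nash equilibrium.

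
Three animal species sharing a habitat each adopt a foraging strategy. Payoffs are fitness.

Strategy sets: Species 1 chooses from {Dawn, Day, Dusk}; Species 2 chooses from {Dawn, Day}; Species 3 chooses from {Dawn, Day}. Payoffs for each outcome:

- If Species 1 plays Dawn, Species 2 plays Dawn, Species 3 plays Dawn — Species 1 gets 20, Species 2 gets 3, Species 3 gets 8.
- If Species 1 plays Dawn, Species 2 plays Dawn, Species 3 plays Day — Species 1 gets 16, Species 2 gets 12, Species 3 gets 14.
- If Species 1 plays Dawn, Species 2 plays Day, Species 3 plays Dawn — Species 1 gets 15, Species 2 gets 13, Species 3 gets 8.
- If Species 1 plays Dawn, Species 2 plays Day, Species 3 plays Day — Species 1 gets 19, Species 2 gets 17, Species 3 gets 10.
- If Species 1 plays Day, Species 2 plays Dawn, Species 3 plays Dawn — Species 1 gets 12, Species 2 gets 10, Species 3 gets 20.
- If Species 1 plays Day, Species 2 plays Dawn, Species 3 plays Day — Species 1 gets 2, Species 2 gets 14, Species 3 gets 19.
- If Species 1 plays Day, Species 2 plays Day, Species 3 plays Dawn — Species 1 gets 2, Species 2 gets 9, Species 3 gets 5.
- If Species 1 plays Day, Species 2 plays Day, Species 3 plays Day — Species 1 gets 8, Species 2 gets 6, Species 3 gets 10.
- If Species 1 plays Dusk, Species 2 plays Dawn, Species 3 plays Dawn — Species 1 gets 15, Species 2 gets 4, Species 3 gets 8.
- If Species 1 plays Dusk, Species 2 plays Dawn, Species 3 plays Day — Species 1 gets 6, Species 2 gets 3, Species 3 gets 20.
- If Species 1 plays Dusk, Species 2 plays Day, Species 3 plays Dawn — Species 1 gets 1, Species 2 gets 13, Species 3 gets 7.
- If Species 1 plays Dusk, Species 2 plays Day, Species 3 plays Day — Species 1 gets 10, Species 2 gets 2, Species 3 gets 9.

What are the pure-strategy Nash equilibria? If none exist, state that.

(Dawn, Dawn, Dawn): Species 2 can switch to Day (3 → 13). Not NE.
(Dawn, Dawn, Day): Species 2 can switch to Day (12 → 17). Not NE.
(Dawn, Day, Dawn): Species 3 can switch to Day (8 → 10). Not NE.
(Dawn, Day, Day): Species 1 gets 19, best alternative 10; Species 2 gets 17, best alternative 12; Species 3 gets 10, best alternative 8. No profitable deviation — NE.
(Day, Dawn, Dawn): Species 1 can switch to Dawn (12 → 20). Not NE.
(Day, Dawn, Day): Species 1 can switch to Dawn (2 → 16). Not NE.
(Day, Day, Dawn): Species 1 can switch to Dawn (2 → 15). Not NE.
(Day, Day, Day): Species 1 can switch to Dawn (8 → 19). Not NE.
(Dusk, Dawn, Dawn): Species 1 can switch to Dawn (15 → 20). Not NE.
(The remaining 3 profiles each have a profitable deviation by the same check.)

Pure NE: (Dawn, Day, Day)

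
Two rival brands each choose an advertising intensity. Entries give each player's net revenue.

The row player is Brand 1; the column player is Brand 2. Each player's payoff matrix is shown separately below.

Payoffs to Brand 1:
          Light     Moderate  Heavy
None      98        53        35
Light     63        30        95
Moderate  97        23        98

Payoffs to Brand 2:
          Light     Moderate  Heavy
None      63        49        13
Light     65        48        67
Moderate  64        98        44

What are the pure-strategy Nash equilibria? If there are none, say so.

(None, Light): Brand 1 gets 98, best alternative 97; Brand 2 gets 63, best alternative 49. No profitable deviation — NE.
(None, Moderate): Brand 2 can switch to Light (49 → 63). Not NE.
(None, Heavy): Brand 1 can switch to Light (35 → 95). Not NE.
(Light, Light): Brand 1 can switch to None (63 → 98). Not NE.
(Light, Moderate): Brand 1 can switch to None (30 → 53). Not NE.
(Light, Heavy): Brand 1 can switch to Moderate (95 → 98). Not NE.
(Moderate, Light): Brand 1 can switch to None (97 → 98). Not NE.
(Moderate, Moderate): Brand 1 can switch to None (23 → 53). Not NE.
(Moderate, Heavy): Brand 2 can switch to Light (44 → 64). Not NE.

Pure NE: (None, Light)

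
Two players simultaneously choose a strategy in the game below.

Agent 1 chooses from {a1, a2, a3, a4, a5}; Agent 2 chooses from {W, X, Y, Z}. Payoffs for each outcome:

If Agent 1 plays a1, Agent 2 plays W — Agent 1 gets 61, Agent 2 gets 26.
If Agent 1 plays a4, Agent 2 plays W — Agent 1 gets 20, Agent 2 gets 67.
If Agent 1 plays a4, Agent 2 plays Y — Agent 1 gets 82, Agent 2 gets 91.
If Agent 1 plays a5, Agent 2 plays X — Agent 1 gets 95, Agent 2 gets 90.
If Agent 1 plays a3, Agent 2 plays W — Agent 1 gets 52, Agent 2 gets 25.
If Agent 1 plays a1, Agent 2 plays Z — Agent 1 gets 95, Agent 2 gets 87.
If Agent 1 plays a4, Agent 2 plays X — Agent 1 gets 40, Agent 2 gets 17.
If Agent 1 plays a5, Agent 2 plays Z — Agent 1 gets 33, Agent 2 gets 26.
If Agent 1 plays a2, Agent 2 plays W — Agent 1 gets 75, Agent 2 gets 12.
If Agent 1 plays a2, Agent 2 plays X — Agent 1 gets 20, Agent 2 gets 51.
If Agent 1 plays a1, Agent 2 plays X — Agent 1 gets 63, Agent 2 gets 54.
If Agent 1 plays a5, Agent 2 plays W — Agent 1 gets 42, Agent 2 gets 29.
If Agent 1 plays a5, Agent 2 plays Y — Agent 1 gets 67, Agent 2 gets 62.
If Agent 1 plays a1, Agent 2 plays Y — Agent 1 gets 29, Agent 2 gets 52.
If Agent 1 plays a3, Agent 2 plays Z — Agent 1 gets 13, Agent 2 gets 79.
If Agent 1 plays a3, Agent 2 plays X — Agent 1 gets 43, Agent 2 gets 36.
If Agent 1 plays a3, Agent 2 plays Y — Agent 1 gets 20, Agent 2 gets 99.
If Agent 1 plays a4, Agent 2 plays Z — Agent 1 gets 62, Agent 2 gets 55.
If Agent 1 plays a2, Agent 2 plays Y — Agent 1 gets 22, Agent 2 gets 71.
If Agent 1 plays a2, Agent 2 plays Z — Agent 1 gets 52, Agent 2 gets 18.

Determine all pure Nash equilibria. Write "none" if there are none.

(a1, Z), (a4, Y), (a5, X)

Agent 1 against W: payoffs 61, 75, 52, 20, 42 → best response a2.
Agent 1 against X: payoffs 63, 20, 43, 40, 95 → best response a5.
Agent 1 against Y: payoffs 29, 22, 20, 82, 67 → best response a4.
Agent 1 against Z: payoffs 95, 52, 13, 62, 33 → best response a1.
Agent 2 against a1: payoffs 26, 54, 52, 87 → best response Z.
Agent 2 against a2: payoffs 12, 51, 71, 18 → best response Y.
Agent 2 against a3: payoffs 25, 36, 99, 79 → best response Y.
Agent 2 against a4: payoffs 67, 17, 91, 55 → best response Y.
Agent 2 against a5: payoffs 29, 90, 62, 26 → best response X.
Mutual best responses: (a1, Z); (a4, Y); (a5, X).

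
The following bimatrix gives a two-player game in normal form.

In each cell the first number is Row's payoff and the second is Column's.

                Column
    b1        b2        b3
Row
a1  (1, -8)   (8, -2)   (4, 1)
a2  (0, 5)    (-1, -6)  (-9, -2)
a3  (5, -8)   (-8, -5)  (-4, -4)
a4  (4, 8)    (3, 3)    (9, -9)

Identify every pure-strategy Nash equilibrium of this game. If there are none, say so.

none

For each strategy profile, look for a profitable unilateral deviation.
(a1, b1): Row can switch to a3 (1 → 5). Not NE.
(a1, b2): Column can switch to b3 (-2 → 1). Not NE.
(a1, b3): Row can switch to a4 (4 → 9). Not NE.
(a2, b1): Row can switch to a1 (0 → 1). Not NE.
(a2, b2): Row can switch to a1 (-1 → 8). Not NE.
(a2, b3): Row can switch to a1 (-9 → 4). Not NE.
(a3, b1): Column can switch to b2 (-8 → -5). Not NE.
(a3, b2): Row can switch to a1 (-8 → 8). Not NE.
(The remaining 4 profiles each have a profitable deviation by the same check.)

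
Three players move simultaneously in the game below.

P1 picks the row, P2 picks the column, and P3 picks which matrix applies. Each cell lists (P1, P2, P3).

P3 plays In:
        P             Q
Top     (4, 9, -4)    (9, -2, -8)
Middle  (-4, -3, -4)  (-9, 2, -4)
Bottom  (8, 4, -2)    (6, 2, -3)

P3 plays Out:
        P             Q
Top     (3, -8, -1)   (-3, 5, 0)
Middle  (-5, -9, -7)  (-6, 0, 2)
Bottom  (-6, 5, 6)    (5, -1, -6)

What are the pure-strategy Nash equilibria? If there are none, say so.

(Top, P, In): P1 can switch to Bottom (4 → 8). Not NE.
(Top, P, Out): P2 can switch to Q (-8 → 5). Not NE.
(Top, Q, In): P2 can switch to P (-2 → 9). Not NE.
(Top, Q, Out): P1 can switch to Bottom (-3 → 5). Not NE.
(Middle, P, In): P1 can switch to Top (-4 → 4). Not NE.
(Middle, P, Out): P1 can switch to Top (-5 → 3). Not NE.
(Middle, Q, In): P1 can switch to Top (-9 → 9). Not NE.
(Middle, Q, Out): P1 can switch to Top (-6 → -3). Not NE.
(The remaining 4 profiles each have a profitable deviation by the same check.)

This game has no pure Nash equilibrium.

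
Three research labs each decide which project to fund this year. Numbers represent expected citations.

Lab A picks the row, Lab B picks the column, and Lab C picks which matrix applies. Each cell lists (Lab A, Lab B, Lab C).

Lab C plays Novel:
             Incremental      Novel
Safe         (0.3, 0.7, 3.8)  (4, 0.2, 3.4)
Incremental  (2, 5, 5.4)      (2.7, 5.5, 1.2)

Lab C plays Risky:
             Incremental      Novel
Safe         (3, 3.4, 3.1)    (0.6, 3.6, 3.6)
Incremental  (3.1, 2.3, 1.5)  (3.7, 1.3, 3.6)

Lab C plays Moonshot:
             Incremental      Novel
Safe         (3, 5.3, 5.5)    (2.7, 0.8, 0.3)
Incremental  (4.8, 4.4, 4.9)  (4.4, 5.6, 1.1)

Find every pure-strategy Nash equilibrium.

This game has no pure Nash equilibrium.

Lab A against (Incremental, Novel): payoffs 0.3, 2 → best response Incremental.
Lab A against (Incremental, Risky): payoffs 3, 3.1 → best response Incremental.
Lab A against (Incremental, Moonshot): payoffs 3, 4.8 → best response Incremental.
Lab A against (Novel, Novel): payoffs 4, 2.7 → best response Safe.
Lab A against (Novel, Risky): payoffs 0.6, 3.7 → best response Incremental.
Lab A against (Novel, Moonshot): payoffs 2.7, 4.4 → best response Incremental.
Lab B against (Safe, Novel): payoffs 0.7, 0.2 → best response Incremental.
Lab B against (Safe, Risky): payoffs 3.4, 3.6 → best response Novel.
Lab B against (Safe, Moonshot): payoffs 5.3, 0.8 → best response Incremental.
Lab B against (Incremental, Novel): payoffs 5, 5.5 → best response Novel.
Lab B against (Incremental, Risky): payoffs 2.3, 1.3 → best response Incremental.
Lab B against (Incremental, Moonshot): payoffs 4.4, 5.6 → best response Novel.
Lab C against (Safe, Incremental): payoffs 3.8, 3.1, 5.5 → best response Moonshot.
Lab C against (Safe, Novel): payoffs 3.4, 3.6, 0.3 → best response Risky.
Lab C against (Incremental, Incremental): payoffs 5.4, 1.5, 4.9 → best response Novel.
Lab C against (Incremental, Novel): payoffs 1.2, 3.6, 1.1 → best response Risky.
No profile is a mutual best response for all players.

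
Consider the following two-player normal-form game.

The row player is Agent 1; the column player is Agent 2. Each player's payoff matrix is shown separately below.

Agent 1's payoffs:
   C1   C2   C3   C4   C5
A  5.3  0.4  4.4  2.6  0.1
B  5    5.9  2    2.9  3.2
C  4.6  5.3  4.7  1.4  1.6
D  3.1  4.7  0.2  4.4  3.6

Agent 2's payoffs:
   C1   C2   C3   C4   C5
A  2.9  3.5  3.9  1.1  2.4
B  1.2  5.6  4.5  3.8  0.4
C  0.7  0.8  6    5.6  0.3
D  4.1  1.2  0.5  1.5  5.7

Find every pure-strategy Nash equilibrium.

(B, C2); (C, C3); (D, C5)

Agent 1 against C1: payoffs 5.3, 5, 4.6, 3.1 → best response A.
Agent 1 against C2: payoffs 0.4, 5.9, 5.3, 4.7 → best response B.
Agent 1 against C3: payoffs 4.4, 2, 4.7, 0.2 → best response C.
Agent 1 against C4: payoffs 2.6, 2.9, 1.4, 4.4 → best response D.
Agent 1 against C5: payoffs 0.1, 3.2, 1.6, 3.6 → best response D.
Agent 2 against A: payoffs 2.9, 3.5, 3.9, 1.1, 2.4 → best response C3.
Agent 2 against B: payoffs 1.2, 5.6, 4.5, 3.8, 0.4 → best response C2.
Agent 2 against C: payoffs 0.7, 0.8, 6, 5.6, 0.3 → best response C3.
Agent 2 against D: payoffs 4.1, 1.2, 0.5, 1.5, 5.7 → best response C5.
Mutual best responses: (B, C2); (C, C3); (D, C5).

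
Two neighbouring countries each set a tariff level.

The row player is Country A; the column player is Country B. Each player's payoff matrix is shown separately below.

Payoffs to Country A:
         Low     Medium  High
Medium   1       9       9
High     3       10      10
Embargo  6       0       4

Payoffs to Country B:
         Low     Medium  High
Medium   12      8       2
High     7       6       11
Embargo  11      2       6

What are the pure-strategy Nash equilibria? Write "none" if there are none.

The pure Nash equilibria are (High, High) and (Embargo, Low).

For each player, find the best response to each opponent profile; mutual best responses are the pure NE.
Country A against Low: payoffs 1, 3, 6 → best response Embargo.
Country A against Medium: payoffs 9, 10, 0 → best response High.
Country A against High: payoffs 9, 10, 4 → best response High.
Country B against Medium: payoffs 12, 8, 2 → best response Low.
Country B against High: payoffs 7, 6, 11 → best response High.
Country B against Embargo: payoffs 11, 2, 6 → best response Low.
Mutual best responses: (High, High); (Embargo, Low).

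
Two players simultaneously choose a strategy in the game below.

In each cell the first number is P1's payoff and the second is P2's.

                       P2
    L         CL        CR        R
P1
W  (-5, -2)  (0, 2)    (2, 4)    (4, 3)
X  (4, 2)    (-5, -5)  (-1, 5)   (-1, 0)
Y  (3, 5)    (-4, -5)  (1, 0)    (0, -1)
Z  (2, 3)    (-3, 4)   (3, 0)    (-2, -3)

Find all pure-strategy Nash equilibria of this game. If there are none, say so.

none

P1 against L: payoffs -5, 4, 3, 2 → best response X.
P1 against CL: payoffs 0, -5, -4, -3 → best response W.
P1 against CR: payoffs 2, -1, 1, 3 → best response Z.
P1 against R: payoffs 4, -1, 0, -2 → best response W.
P2 against W: payoffs -2, 2, 4, 3 → best response CR.
P2 against X: payoffs 2, -5, 5, 0 → best response CR.
P2 against Y: payoffs 5, -5, 0, -1 → best response L.
P2 against Z: payoffs 3, 4, 0, -3 → best response CL.
No profile is a mutual best response for all players.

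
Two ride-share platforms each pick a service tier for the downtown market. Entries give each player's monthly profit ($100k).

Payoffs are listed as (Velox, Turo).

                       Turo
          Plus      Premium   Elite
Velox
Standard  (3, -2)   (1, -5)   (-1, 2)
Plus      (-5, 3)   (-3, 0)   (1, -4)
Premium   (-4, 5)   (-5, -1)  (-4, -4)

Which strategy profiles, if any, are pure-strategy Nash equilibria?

Velox against Plus: payoffs 3, -5, -4 → best response Standard.
Velox against Premium: payoffs 1, -3, -5 → best response Standard.
Velox against Elite: payoffs -1, 1, -4 → best response Plus.
Turo against Standard: payoffs -2, -5, 2 → best response Elite.
Turo against Plus: payoffs 3, 0, -4 → best response Plus.
Turo against Premium: payoffs 5, -1, -4 → best response Plus.
No profile is a mutual best response for all players.

There is no pure-strategy Nash equilibrium.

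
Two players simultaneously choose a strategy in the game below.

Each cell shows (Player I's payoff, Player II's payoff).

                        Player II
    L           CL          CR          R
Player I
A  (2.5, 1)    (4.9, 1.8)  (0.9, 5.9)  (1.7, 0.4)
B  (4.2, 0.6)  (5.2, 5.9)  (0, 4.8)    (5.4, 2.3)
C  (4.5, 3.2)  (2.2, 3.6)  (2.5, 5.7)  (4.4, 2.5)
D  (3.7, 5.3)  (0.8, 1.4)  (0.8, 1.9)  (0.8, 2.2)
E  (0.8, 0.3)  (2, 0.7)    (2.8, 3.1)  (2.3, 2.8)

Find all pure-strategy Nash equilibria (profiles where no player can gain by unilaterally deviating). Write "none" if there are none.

The pure Nash equilibria are (B, CL) and (E, CR).

For each player, find the best response to each opponent profile; mutual best responses are the pure NE.
Player I against L: payoffs 2.5, 4.2, 4.5, 3.7, 0.8 → best response C.
Player I against CL: payoffs 4.9, 5.2, 2.2, 0.8, 2 → best response B.
Player I against CR: payoffs 0.9, 0, 2.5, 0.8, 2.8 → best response E.
Player I against R: payoffs 1.7, 5.4, 4.4, 0.8, 2.3 → best response B.
Player II against A: payoffs 1, 1.8, 5.9, 0.4 → best response CR.
Player II against B: payoffs 0.6, 5.9, 4.8, 2.3 → best response CL.
Player II against C: payoffs 3.2, 3.6, 5.7, 2.5 → best response CR.
Player II against D: payoffs 5.3, 1.4, 1.9, 2.2 → best response L.
Player II against E: payoffs 0.3, 0.7, 3.1, 2.8 → best response CR.
Mutual best responses: (B, CL); (E, CR).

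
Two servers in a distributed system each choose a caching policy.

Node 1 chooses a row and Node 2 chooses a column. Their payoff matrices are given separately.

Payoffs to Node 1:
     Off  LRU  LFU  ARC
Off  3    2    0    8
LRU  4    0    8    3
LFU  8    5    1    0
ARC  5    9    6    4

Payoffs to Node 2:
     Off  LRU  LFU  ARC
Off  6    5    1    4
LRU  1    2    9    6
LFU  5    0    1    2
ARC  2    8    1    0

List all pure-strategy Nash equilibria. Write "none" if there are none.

(LRU, LFU), (LFU, Off), (ARC, LRU)

For each player, find the best response to each opponent profile; mutual best responses are the pure NE.
Node 1 against Off: payoffs 3, 4, 8, 5 → best response LFU.
Node 1 against LRU: payoffs 2, 0, 5, 9 → best response ARC.
Node 1 against LFU: payoffs 0, 8, 1, 6 → best response LRU.
Node 1 against ARC: payoffs 8, 3, 0, 4 → best response Off.
Node 2 against Off: payoffs 6, 5, 1, 4 → best response Off.
Node 2 against LRU: payoffs 1, 2, 9, 6 → best response LFU.
Node 2 against LFU: payoffs 5, 0, 1, 2 → best response Off.
Node 2 against ARC: payoffs 2, 8, 1, 0 → best response LRU.
Mutual best responses: (LRU, LFU); (LFU, Off); (ARC, LRU).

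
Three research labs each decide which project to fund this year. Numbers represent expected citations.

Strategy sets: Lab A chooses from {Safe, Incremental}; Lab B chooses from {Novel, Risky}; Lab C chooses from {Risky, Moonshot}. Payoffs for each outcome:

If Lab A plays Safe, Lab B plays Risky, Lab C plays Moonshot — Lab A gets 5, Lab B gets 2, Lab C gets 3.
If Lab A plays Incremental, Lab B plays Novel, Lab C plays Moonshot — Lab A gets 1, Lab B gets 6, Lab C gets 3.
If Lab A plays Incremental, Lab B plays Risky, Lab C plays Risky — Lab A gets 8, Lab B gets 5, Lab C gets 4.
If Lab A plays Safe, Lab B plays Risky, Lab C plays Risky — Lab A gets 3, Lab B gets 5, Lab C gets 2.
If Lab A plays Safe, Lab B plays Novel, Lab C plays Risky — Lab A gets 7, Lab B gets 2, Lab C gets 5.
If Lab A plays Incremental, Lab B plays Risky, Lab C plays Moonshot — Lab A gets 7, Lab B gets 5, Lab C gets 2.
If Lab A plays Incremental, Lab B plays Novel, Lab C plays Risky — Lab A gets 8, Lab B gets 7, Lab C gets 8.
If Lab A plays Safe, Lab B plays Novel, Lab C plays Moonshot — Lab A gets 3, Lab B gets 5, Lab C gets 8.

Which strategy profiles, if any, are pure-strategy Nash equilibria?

Pure-strategy Nash equilibria: (Safe, Novel, Moonshot), (Incremental, Novel, Risky)

Lab A against (Novel, Risky): payoffs 7, 8 → best response Incremental.
Lab A against (Novel, Moonshot): payoffs 3, 1 → best response Safe.
Lab A against (Risky, Risky): payoffs 3, 8 → best response Incremental.
Lab A against (Risky, Moonshot): payoffs 5, 7 → best response Incremental.
Lab B against (Safe, Risky): payoffs 2, 5 → best response Risky.
Lab B against (Safe, Moonshot): payoffs 5, 2 → best response Novel.
Lab B against (Incremental, Risky): payoffs 7, 5 → best response Novel.
Lab B against (Incremental, Moonshot): payoffs 6, 5 → best response Novel.
Lab C against (Safe, Novel): payoffs 5, 8 → best response Moonshot.
Lab C against (Safe, Risky): payoffs 2, 3 → best response Moonshot.
Lab C against (Incremental, Novel): payoffs 8, 3 → best response Risky.
Lab C against (Incremental, Risky): payoffs 4, 2 → best response Risky.
Mutual best responses: (Safe, Novel, Moonshot); (Incremental, Novel, Risky).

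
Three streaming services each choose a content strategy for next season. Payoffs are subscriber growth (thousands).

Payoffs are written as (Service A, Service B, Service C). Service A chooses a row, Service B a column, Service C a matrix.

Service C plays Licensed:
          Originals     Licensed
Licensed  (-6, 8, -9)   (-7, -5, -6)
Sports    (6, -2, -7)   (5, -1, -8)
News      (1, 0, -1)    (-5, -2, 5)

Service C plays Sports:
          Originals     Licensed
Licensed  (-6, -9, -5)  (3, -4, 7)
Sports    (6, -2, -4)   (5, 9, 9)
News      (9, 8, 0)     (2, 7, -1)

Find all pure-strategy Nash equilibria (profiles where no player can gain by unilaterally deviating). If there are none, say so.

Service A against (Originals, Licensed): payoffs -6, 6, 1 → best response Sports.
Service A against (Originals, Sports): payoffs -6, 6, 9 → best response News.
Service A against (Licensed, Licensed): payoffs -7, 5, -5 → best response Sports.
Service A against (Licensed, Sports): payoffs 3, 5, 2 → best response Sports.
Service B against (Licensed, Licensed): payoffs 8, -5 → best response Originals.
Service B against (Licensed, Sports): payoffs -9, -4 → best response Licensed.
Service B against (Sports, Licensed): payoffs -2, -1 → best response Licensed.
Service B against (Sports, Sports): payoffs -2, 9 → best response Licensed.
Service B against (News, Licensed): payoffs 0, -2 → best response Originals.
Service B against (News, Sports): payoffs 8, 7 → best response Originals.
Service C against (Licensed, Originals): payoffs -9, -5 → best response Sports.
Service C against (Licensed, Licensed): payoffs -6, 7 → best response Sports.
Service C against (Sports, Originals): payoffs -7, -4 → best response Sports.
Service C against (Sports, Licensed): payoffs -8, 9 → best response Sports.
Service C against (News, Originals): payoffs -1, 0 → best response Sports.
Service C against (News, Licensed): payoffs 5, -1 → best response Licensed.
Mutual best responses: (Sports, Licensed, Sports); (News, Originals, Sports).

(Sports, Licensed, Sports) and (News, Originals, Sports)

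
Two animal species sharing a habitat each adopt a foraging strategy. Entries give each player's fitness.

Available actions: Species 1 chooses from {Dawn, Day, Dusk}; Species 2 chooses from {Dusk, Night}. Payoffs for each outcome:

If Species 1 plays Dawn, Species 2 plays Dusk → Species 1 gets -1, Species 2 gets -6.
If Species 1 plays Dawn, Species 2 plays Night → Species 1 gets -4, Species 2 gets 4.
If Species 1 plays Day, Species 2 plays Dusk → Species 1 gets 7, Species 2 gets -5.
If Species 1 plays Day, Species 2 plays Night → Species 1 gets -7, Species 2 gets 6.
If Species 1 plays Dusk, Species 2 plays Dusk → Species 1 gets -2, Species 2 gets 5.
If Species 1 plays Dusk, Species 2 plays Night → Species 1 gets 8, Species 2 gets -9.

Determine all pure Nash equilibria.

(Dawn, Dusk): Species 1 can switch to Day (-1 → 7). Not NE.
(Dawn, Night): Species 1 can switch to Dusk (-4 → 8). Not NE.
(Day, Dusk): Species 2 can switch to Night (-5 → 6). Not NE.
(Day, Night): Species 1 can switch to Dawn (-7 → -4). Not NE.
(Dusk, Dusk): Species 1 can switch to Dawn (-2 → -1). Not NE.
(Dusk, Night): Species 2 can switch to Dusk (-9 → 5). Not NE.

There is no pure-strategy Nash equilibrium.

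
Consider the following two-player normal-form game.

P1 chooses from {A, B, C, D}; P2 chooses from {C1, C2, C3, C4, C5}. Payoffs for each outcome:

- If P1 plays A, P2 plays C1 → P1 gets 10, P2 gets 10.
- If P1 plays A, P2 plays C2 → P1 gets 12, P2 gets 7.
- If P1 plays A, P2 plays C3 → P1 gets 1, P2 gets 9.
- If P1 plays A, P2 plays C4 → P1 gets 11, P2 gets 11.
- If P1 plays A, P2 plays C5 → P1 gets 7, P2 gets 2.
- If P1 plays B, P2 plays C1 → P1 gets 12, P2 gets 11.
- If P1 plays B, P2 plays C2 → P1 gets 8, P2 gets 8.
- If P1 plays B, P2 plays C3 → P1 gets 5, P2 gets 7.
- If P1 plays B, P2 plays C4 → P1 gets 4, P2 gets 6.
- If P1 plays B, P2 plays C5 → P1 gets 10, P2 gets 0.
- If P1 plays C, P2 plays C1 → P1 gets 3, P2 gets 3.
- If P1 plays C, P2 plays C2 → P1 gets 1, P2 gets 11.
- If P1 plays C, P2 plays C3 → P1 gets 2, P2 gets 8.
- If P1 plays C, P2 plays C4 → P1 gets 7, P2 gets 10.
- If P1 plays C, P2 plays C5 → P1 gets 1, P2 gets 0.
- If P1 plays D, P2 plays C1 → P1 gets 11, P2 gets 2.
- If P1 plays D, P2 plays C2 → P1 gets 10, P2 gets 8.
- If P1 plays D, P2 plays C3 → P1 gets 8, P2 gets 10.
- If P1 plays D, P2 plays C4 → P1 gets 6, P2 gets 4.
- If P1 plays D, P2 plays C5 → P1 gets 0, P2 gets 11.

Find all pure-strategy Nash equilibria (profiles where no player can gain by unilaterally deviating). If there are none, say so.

Pure-strategy Nash equilibria: (A, C4), (B, C1)

P1 against C1: payoffs 10, 12, 3, 11 → best response B.
P1 against C2: payoffs 12, 8, 1, 10 → best response A.
P1 against C3: payoffs 1, 5, 2, 8 → best response D.
P1 against C4: payoffs 11, 4, 7, 6 → best response A.
P1 against C5: payoffs 7, 10, 1, 0 → best response B.
P2 against A: payoffs 10, 7, 9, 11, 2 → best response C4.
P2 against B: payoffs 11, 8, 7, 6, 0 → best response C1.
P2 against C: payoffs 3, 11, 8, 10, 0 → best response C2.
P2 against D: payoffs 2, 8, 10, 4, 11 → best response C5.
Mutual best responses: (A, C4); (B, C1).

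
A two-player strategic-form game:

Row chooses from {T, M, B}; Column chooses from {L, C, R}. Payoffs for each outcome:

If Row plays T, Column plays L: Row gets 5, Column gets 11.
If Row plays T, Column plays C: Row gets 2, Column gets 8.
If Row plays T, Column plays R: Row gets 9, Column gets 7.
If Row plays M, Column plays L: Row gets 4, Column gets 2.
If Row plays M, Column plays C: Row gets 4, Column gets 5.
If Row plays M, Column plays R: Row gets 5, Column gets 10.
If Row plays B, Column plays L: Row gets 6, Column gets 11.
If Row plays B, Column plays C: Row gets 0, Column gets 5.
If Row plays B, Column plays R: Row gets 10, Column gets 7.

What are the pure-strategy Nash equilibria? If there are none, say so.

For each strategy profile, look for a profitable unilateral deviation.
(T, L): Row can switch to B (5 → 6). Not NE.
(T, C): Row can switch to M (2 → 4). Not NE.
(T, R): Row can switch to B (9 → 10). Not NE.
(M, L): Row can switch to T (4 → 5). Not NE.
(M, C): Column can switch to R (5 → 10). Not NE.
(M, R): Row can switch to T (5 → 9). Not NE.
(B, L): Row gets 6, best alternative 5; Column gets 11, best alternative 7. No profitable deviation — NE.
(B, C): Row can switch to T (0 → 2). Not NE.
(B, R): Column can switch to L (7 → 11). Not NE.

The unique pure-strategy Nash equilibrium is (B, L).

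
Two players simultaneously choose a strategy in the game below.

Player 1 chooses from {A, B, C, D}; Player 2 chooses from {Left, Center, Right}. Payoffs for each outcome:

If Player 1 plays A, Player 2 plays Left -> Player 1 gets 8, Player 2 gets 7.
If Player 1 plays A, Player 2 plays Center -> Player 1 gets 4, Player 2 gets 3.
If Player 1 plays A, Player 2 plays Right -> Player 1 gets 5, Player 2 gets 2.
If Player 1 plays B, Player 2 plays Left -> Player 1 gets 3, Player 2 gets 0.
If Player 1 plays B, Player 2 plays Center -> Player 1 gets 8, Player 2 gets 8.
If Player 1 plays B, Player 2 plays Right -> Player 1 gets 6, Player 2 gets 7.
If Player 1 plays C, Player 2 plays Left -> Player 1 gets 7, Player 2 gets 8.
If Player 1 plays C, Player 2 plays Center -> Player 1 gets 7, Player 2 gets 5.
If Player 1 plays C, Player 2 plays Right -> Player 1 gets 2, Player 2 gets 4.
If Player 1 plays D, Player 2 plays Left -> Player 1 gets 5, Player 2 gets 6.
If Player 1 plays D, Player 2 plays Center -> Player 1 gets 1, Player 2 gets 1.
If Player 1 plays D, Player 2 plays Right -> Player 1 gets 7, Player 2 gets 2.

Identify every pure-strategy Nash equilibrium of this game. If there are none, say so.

(A, Left) and (B, Center)

(A, Left): Player 1 gets 8, best alternative 7; Player 2 gets 7, best alternative 3. No profitable deviation — NE.
(A, Center): Player 1 can switch to B (4 → 8). Not NE.
(A, Right): Player 1 can switch to B (5 → 6). Not NE.
(B, Left): Player 1 can switch to A (3 → 8). Not NE.
(B, Center): Player 1 gets 8, best alternative 7; Player 2 gets 8, best alternative 7. No profitable deviation — NE.
(B, Right): Player 1 can switch to D (6 → 7). Not NE.
(C, Left): Player 1 can switch to A (7 → 8). Not NE.
(C, Center): Player 1 can switch to B (7 → 8). Not NE.
(C, Right): Player 1 can switch to A (2 → 5). Not NE.
(D, Left): Player 1 can switch to A (5 → 8). Not NE.
(The remaining 2 profiles each have a profitable deviation by the same check.)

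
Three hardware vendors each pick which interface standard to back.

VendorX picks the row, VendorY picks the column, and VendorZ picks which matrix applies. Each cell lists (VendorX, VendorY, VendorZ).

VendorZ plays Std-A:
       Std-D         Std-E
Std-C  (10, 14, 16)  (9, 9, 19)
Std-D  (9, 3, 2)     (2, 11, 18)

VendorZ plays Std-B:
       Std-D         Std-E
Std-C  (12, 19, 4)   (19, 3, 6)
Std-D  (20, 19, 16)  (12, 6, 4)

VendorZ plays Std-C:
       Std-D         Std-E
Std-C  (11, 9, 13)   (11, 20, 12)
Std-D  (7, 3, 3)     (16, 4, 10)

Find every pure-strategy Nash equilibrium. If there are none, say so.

For each player, find the best response to each opponent profile; mutual best responses are the pure NE.
VendorX against (Std-D, Std-A): payoffs 10, 9 → best response Std-C.
VendorX against (Std-D, Std-B): payoffs 12, 20 → best response Std-D.
VendorX against (Std-D, Std-C): payoffs 11, 7 → best response Std-C.
VendorX against (Std-E, Std-A): payoffs 9, 2 → best response Std-C.
VendorX against (Std-E, Std-B): payoffs 19, 12 → best response Std-C.
VendorX against (Std-E, Std-C): payoffs 11, 16 → best response Std-D.
VendorY against (Std-C, Std-A): payoffs 14, 9 → best response Std-D.
VendorY against (Std-C, Std-B): payoffs 19, 3 → best response Std-D.
VendorY against (Std-C, Std-C): payoffs 9, 20 → best response Std-E.
VendorY against (Std-D, Std-A): payoffs 3, 11 → best response Std-E.
VendorY against (Std-D, Std-B): payoffs 19, 6 → best response Std-D.
VendorY against (Std-D, Std-C): payoffs 3, 4 → best response Std-E.
VendorZ against (Std-C, Std-D): payoffs 16, 4, 13 → best response Std-A.
VendorZ against (Std-C, Std-E): payoffs 19, 6, 12 → best response Std-A.
VendorZ against (Std-D, Std-D): payoffs 2, 16, 3 → best response Std-B.
VendorZ against (Std-D, Std-E): payoffs 18, 4, 10 → best response Std-A.
Mutual best responses: (Std-C, Std-D, Std-A); (Std-D, Std-D, Std-B).

(Std-C, Std-D, Std-A), (Std-D, Std-D, Std-B)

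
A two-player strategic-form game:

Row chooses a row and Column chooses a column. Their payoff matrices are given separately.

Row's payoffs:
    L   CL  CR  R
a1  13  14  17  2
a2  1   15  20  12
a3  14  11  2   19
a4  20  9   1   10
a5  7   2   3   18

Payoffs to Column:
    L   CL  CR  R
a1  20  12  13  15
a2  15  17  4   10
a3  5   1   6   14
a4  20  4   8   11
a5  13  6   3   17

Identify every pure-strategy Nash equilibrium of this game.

(a2, CL) and (a3, R) and (a4, L)

(a1, L): Row can switch to a3 (13 → 14). Not NE.
(a1, CL): Row can switch to a2 (14 → 15). Not NE.
(a1, CR): Row can switch to a2 (17 → 20). Not NE.
(a1, R): Row can switch to a2 (2 → 12). Not NE.
(a2, L): Row can switch to a1 (1 → 13). Not NE.
(a2, CL): Row gets 15, best alternative 14; Column gets 17, best alternative 15. No profitable deviation — NE.
(a2, CR): Column can switch to L (4 → 15). Not NE.
(a2, R): Row can switch to a3 (12 → 19). Not NE.
(a3, L): Row can switch to a4 (14 → 20). Not NE.
(a3, CL): Row can switch to a1 (11 → 14). Not NE.
(a3, CR): Row can switch to a1 (2 → 17). Not NE.
(a3, R): Row gets 19, best alternative 18; Column gets 14, best alternative 6. No profitable deviation — NE.
(a4, L): Row gets 20, best alternative 14; Column gets 20, best alternative 11. No profitable deviation — NE.
(The remaining 7 profiles each have a profitable deviation by the same check.)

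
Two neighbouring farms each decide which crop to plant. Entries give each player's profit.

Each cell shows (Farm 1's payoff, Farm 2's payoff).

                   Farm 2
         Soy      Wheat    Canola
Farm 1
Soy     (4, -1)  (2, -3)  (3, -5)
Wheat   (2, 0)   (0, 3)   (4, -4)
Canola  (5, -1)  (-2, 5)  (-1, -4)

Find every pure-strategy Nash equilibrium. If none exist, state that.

This game has no pure Nash equilibrium.

(Soy, Soy): Farm 1 can switch to Canola (4 → 5). Not NE.
(Soy, Wheat): Farm 2 can switch to Soy (-3 → -1). Not NE.
(Soy, Canola): Farm 1 can switch to Wheat (3 → 4). Not NE.
(Wheat, Soy): Farm 1 can switch to Soy (2 → 4). Not NE.
(Wheat, Wheat): Farm 1 can switch to Soy (0 → 2). Not NE.
(Wheat, Canola): Farm 2 can switch to Soy (-4 → 0). Not NE.
(The remaining 3 profiles each have a profitable deviation by the same check.)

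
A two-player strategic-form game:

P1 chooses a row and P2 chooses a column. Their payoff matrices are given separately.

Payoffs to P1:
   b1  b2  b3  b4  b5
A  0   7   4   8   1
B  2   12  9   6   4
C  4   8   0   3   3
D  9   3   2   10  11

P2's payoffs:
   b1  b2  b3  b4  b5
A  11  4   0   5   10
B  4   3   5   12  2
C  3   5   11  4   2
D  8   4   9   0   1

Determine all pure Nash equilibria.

This game has no pure Nash equilibrium.

(A, b1): P1 can switch to B (0 → 2). Not NE.
(A, b2): P1 can switch to B (7 → 12). Not NE.
(A, b3): P1 can switch to B (4 → 9). Not NE.
(A, b4): P1 can switch to D (8 → 10). Not NE.
(A, b5): P1 can switch to B (1 → 4). Not NE.
(B, b1): P1 can switch to C (2 → 4). Not NE.
(B, b2): P2 can switch to b1 (3 → 4). Not NE.
(B, b3): P2 can switch to b4 (5 → 12). Not NE.
(B, b4): P1 can switch to A (6 → 8). Not NE.
(B, b5): P1 can switch to D (4 → 11). Not NE.
(The remaining 10 profiles each have a profitable deviation by the same check.)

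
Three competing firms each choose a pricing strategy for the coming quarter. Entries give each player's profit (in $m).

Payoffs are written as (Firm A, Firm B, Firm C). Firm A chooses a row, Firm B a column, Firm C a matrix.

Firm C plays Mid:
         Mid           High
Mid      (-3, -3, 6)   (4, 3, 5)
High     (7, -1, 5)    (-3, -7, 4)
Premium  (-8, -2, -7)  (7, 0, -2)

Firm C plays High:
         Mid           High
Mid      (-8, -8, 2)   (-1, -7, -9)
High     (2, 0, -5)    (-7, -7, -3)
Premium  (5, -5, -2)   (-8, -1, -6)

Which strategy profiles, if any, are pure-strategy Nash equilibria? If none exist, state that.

Pure-strategy Nash equilibria: (High, Mid, Mid), (Premium, High, Mid)

(Mid, Mid, Mid): Firm A can switch to High (-3 → 7). Not NE.
(Mid, Mid, High): Firm A can switch to High (-8 → 2). Not NE.
(Mid, High, Mid): Firm A can switch to Premium (4 → 7). Not NE.
(Mid, High, High): Firm C can switch to Mid (-9 → 5). Not NE.
(High, Mid, Mid): Firm A gets 7, best alternative -3; Firm B gets -1, best alternative -7; Firm C gets 5, best alternative -5. No profitable deviation — NE.
(High, Mid, High): Firm A can switch to Premium (2 → 5). Not NE.
(High, High, Mid): Firm A can switch to Mid (-3 → 4). Not NE.
(High, High, High): Firm A can switch to Mid (-7 → -1). Not NE.
(Premium, Mid, Mid): Firm A can switch to Mid (-8 → -3). Not NE.
(Premium, Mid, High): Firm B can switch to High (-5 → -1). Not NE.
(Premium, High, Mid): Firm A gets 7, best alternative 4; Firm B gets 0, best alternative -2; Firm C gets -2, best alternative -6. No profitable deviation — NE.
(Premium, High, High): Firm A can switch to Mid (-8 → -1). Not NE.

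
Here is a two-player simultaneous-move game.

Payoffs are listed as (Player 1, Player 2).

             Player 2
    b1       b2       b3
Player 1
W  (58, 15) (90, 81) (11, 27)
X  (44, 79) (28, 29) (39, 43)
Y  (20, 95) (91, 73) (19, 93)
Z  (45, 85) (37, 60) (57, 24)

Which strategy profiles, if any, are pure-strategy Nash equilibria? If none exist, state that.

For each player, find the best response to each opponent profile; mutual best responses are the pure NE.
Player 1 against b1: payoffs 58, 44, 20, 45 → best response W.
Player 1 against b2: payoffs 90, 28, 91, 37 → best response Y.
Player 1 against b3: payoffs 11, 39, 19, 57 → best response Z.
Player 2 against W: payoffs 15, 81, 27 → best response b2.
Player 2 against X: payoffs 79, 29, 43 → best response b1.
Player 2 against Y: payoffs 95, 73, 93 → best response b1.
Player 2 against Z: payoffs 85, 60, 24 → best response b1.
No profile is a mutual best response for all players.

There is no pure-strategy Nash equilibrium.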